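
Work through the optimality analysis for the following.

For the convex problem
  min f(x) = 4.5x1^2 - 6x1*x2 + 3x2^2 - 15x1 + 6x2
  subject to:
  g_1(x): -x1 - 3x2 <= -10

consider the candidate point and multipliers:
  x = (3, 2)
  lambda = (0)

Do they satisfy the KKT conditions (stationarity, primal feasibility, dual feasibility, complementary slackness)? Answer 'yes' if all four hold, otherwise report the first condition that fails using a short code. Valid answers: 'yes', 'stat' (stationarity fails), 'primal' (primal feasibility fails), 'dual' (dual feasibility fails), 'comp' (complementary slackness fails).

Gradient of f: grad f(x) = Q x + c = (0, 0)
Constraint values g_i(x) = a_i^T x - b_i:
  g_1((3, 2)) = 1
Stationarity residual: grad f(x) + sum_i lambda_i a_i = (0, 0)
  -> stationarity OK
Primal feasibility (all g_i <= 0): FAILS
Dual feasibility (all lambda_i >= 0): OK
Complementary slackness (lambda_i * g_i(x) = 0 for all i): OK

Verdict: the first failing condition is primal_feasibility -> primal.

primal


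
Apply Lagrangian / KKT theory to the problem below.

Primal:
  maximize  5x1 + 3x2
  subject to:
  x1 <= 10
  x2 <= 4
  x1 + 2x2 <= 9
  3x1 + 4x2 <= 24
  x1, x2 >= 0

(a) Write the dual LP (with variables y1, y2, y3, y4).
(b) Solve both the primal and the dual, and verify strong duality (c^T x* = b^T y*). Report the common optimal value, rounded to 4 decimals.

The standard primal-dual pair for 'max c^T x s.t. A x <= b, x >= 0' is:
  Dual:  min b^T y  s.t.  A^T y >= c,  y >= 0.

So the dual LP is:
  minimize  10y1 + 4y2 + 9y3 + 24y4
  subject to:
    y1 + y3 + 3y4 >= 5
    y2 + 2y3 + 4y4 >= 3
    y1, y2, y3, y4 >= 0

Solving the primal: x* = (8, 0).
  primal value c^T x* = 40.
Solving the dual: y* = (0, 0, 0, 1.6667).
  dual value b^T y* = 40.
Strong duality: c^T x* = b^T y*. Confirmed.

40


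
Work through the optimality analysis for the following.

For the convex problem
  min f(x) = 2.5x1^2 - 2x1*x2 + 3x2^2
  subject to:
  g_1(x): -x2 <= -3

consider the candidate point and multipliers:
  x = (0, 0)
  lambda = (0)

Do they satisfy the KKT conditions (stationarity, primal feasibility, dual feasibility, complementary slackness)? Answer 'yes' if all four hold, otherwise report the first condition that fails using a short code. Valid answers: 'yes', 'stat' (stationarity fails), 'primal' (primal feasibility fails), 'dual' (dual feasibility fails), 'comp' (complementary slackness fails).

Gradient of f: grad f(x) = Q x + c = (0, 0)
Constraint values g_i(x) = a_i^T x - b_i:
  g_1((0, 0)) = 3
Stationarity residual: grad f(x) + sum_i lambda_i a_i = (0, 0)
  -> stationarity OK
Primal feasibility (all g_i <= 0): FAILS
Dual feasibility (all lambda_i >= 0): OK
Complementary slackness (lambda_i * g_i(x) = 0 for all i): OK

Verdict: the first failing condition is primal_feasibility -> primal.

primal


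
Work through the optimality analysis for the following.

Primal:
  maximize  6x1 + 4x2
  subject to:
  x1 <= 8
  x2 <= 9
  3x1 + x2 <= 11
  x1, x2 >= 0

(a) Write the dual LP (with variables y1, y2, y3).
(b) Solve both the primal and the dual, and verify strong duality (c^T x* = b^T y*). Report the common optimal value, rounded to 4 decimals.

The standard primal-dual pair for 'max c^T x s.t. A x <= b, x >= 0' is:
  Dual:  min b^T y  s.t.  A^T y >= c,  y >= 0.

So the dual LP is:
  minimize  8y1 + 9y2 + 11y3
  subject to:
    y1 + 3y3 >= 6
    y2 + y3 >= 4
    y1, y2, y3 >= 0

Solving the primal: x* = (0.6667, 9).
  primal value c^T x* = 40.
Solving the dual: y* = (0, 2, 2).
  dual value b^T y* = 40.
Strong duality: c^T x* = b^T y*. Confirmed.

40


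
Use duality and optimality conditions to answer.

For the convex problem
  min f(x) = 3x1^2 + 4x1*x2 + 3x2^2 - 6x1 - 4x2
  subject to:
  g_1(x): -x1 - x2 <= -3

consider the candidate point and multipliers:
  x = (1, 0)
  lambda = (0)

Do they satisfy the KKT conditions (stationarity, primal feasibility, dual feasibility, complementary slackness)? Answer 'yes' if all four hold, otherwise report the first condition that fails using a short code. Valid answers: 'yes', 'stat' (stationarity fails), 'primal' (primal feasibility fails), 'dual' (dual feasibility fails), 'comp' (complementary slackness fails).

Gradient of f: grad f(x) = Q x + c = (0, 0)
Constraint values g_i(x) = a_i^T x - b_i:
  g_1((1, 0)) = 2
Stationarity residual: grad f(x) + sum_i lambda_i a_i = (0, 0)
  -> stationarity OK
Primal feasibility (all g_i <= 0): FAILS
Dual feasibility (all lambda_i >= 0): OK
Complementary slackness (lambda_i * g_i(x) = 0 for all i): OK

Verdict: the first failing condition is primal_feasibility -> primal.

primal


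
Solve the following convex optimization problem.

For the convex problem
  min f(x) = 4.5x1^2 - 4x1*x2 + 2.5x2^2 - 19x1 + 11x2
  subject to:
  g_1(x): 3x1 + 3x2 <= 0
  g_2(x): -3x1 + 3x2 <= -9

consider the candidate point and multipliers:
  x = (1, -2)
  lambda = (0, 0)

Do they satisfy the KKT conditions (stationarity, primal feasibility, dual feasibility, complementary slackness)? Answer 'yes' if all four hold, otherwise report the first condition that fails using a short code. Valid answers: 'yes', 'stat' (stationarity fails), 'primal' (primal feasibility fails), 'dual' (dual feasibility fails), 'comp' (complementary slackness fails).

Gradient of f: grad f(x) = Q x + c = (-2, -3)
Constraint values g_i(x) = a_i^T x - b_i:
  g_1((1, -2)) = -3
  g_2((1, -2)) = 0
Stationarity residual: grad f(x) + sum_i lambda_i a_i = (-2, -3)
  -> stationarity FAILS
Primal feasibility (all g_i <= 0): OK
Dual feasibility (all lambda_i >= 0): OK
Complementary slackness (lambda_i * g_i(x) = 0 for all i): OK

Verdict: the first failing condition is stationarity -> stat.

stat


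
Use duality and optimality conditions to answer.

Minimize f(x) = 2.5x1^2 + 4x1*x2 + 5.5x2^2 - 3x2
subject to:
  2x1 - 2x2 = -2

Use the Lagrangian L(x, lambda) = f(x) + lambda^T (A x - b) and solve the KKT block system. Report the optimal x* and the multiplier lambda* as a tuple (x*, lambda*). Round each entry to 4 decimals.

Form the Lagrangian:
  L(x, lambda) = (1/2) x^T Q x + c^T x + lambda^T (A x - b)
Stationarity (grad_x L = 0): Q x + c + A^T lambda = 0.
Primal feasibility: A x = b.

This gives the KKT block system:
  [ Q   A^T ] [ x     ]   [-c ]
  [ A    0  ] [ lambda ] = [ b ]

Solving the linear system:
  x*      = (-0.5, 0.5)
  lambda* = (0.25)
  f(x*)   = -0.5

x* = (-0.5, 0.5), lambda* = (0.25)


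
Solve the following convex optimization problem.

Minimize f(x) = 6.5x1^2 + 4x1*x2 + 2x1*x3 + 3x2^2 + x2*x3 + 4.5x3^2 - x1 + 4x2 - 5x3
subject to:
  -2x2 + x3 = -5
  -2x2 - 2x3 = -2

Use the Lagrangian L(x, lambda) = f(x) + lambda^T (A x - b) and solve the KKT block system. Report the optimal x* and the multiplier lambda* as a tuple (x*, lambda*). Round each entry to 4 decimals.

Form the Lagrangian:
  L(x, lambda) = (1/2) x^T Q x + c^T x + lambda^T (A x - b)
Stationarity (grad_x L = 0): Q x + c + A^T lambda = 0.
Primal feasibility: A x = b.

This gives the KKT block system:
  [ Q   A^T ] [ x     ]   [-c ]
  [ A    0  ] [ lambda ] = [ b ]

Solving the linear system:
  x*      = (-0.3846, 2, -1)
  lambda* = (8.7436, -2.0128)
  f(x*)   = 26.5385

x* = (-0.3846, 2, -1), lambda* = (8.7436, -2.0128)


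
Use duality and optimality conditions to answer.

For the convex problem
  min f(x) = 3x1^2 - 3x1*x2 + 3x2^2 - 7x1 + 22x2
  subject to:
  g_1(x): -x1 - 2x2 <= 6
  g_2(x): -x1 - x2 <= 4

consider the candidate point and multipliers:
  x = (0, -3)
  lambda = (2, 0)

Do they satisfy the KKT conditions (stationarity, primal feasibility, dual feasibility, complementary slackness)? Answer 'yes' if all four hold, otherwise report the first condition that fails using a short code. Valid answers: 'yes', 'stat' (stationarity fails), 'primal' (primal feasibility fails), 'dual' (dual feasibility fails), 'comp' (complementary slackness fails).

Gradient of f: grad f(x) = Q x + c = (2, 4)
Constraint values g_i(x) = a_i^T x - b_i:
  g_1((0, -3)) = 0
  g_2((0, -3)) = -1
Stationarity residual: grad f(x) + sum_i lambda_i a_i = (0, 0)
  -> stationarity OK
Primal feasibility (all g_i <= 0): OK
Dual feasibility (all lambda_i >= 0): OK
Complementary slackness (lambda_i * g_i(x) = 0 for all i): OK

Verdict: yes, KKT holds.

yes


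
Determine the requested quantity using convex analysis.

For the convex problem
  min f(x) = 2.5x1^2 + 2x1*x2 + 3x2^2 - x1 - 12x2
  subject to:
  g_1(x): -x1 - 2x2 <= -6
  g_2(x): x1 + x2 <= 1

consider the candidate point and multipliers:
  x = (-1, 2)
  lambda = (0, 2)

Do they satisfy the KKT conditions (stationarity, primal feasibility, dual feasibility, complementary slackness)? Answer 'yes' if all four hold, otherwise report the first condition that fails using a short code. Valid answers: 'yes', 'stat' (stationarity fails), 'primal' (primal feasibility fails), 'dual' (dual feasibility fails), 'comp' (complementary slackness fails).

Gradient of f: grad f(x) = Q x + c = (-2, -2)
Constraint values g_i(x) = a_i^T x - b_i:
  g_1((-1, 2)) = 3
  g_2((-1, 2)) = 0
Stationarity residual: grad f(x) + sum_i lambda_i a_i = (0, 0)
  -> stationarity OK
Primal feasibility (all g_i <= 0): FAILS
Dual feasibility (all lambda_i >= 0): OK
Complementary slackness (lambda_i * g_i(x) = 0 for all i): OK

Verdict: the first failing condition is primal_feasibility -> primal.

primal


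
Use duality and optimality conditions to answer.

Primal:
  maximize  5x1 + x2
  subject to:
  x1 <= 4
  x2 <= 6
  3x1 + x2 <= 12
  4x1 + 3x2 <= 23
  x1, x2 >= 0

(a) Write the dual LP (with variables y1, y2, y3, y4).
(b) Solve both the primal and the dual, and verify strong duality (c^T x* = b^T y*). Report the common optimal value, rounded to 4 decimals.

The standard primal-dual pair for 'max c^T x s.t. A x <= b, x >= 0' is:
  Dual:  min b^T y  s.t.  A^T y >= c,  y >= 0.

So the dual LP is:
  minimize  4y1 + 6y2 + 12y3 + 23y4
  subject to:
    y1 + 3y3 + 4y4 >= 5
    y2 + y3 + 3y4 >= 1
    y1, y2, y3, y4 >= 0

Solving the primal: x* = (4, 0).
  primal value c^T x* = 20.
Solving the dual: y* = (0, 0, 1.6667, 0).
  dual value b^T y* = 20.
Strong duality: c^T x* = b^T y*. Confirmed.

20


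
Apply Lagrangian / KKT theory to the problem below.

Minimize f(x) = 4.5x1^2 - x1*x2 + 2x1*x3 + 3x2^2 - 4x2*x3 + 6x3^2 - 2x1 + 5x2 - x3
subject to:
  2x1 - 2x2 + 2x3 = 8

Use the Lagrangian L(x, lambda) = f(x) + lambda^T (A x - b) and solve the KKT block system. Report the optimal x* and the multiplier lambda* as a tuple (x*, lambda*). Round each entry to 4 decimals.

Form the Lagrangian:
  L(x, lambda) = (1/2) x^T Q x + c^T x + lambda^T (A x - b)
Stationarity (grad_x L = 0): Q x + c + A^T lambda = 0.
Primal feasibility: A x = b.

This gives the KKT block system:
  [ Q   A^T ] [ x     ]   [-c ]
  [ A    0  ] [ lambda ] = [ b ]

Solving the linear system:
  x*      = (1.3058, -2.686, 0.0083)
  lambda* = (-6.2273)
  f(x*)   = 16.8843

x* = (1.3058, -2.686, 0.0083), lambda* = (-6.2273)


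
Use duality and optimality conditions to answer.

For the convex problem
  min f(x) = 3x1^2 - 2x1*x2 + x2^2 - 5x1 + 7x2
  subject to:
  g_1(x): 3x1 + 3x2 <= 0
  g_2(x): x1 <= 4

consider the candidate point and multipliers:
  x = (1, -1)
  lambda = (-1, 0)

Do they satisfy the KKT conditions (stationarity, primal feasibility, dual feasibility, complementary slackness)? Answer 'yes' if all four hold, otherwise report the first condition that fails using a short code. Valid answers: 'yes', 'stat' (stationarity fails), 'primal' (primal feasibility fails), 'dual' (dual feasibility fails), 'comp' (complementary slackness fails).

Gradient of f: grad f(x) = Q x + c = (3, 3)
Constraint values g_i(x) = a_i^T x - b_i:
  g_1((1, -1)) = 0
  g_2((1, -1)) = -3
Stationarity residual: grad f(x) + sum_i lambda_i a_i = (0, 0)
  -> stationarity OK
Primal feasibility (all g_i <= 0): OK
Dual feasibility (all lambda_i >= 0): FAILS
Complementary slackness (lambda_i * g_i(x) = 0 for all i): OK

Verdict: the first failing condition is dual_feasibility -> dual.

dual


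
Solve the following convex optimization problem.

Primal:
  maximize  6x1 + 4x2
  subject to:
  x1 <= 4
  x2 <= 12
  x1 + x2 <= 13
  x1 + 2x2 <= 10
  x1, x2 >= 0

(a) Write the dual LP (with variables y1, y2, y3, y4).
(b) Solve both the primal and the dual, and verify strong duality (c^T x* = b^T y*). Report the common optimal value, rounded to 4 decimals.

The standard primal-dual pair for 'max c^T x s.t. A x <= b, x >= 0' is:
  Dual:  min b^T y  s.t.  A^T y >= c,  y >= 0.

So the dual LP is:
  minimize  4y1 + 12y2 + 13y3 + 10y4
  subject to:
    y1 + y3 + y4 >= 6
    y2 + y3 + 2y4 >= 4
    y1, y2, y3, y4 >= 0

Solving the primal: x* = (4, 3).
  primal value c^T x* = 36.
Solving the dual: y* = (4, 0, 0, 2).
  dual value b^T y* = 36.
Strong duality: c^T x* = b^T y*. Confirmed.

36


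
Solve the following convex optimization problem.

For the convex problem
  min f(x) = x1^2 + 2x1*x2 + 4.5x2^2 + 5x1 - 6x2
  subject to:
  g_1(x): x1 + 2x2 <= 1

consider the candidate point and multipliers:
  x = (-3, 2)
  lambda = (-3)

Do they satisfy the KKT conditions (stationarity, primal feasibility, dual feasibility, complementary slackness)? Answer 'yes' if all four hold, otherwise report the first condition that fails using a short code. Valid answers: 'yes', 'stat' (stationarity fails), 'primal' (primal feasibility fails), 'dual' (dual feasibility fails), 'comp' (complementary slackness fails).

Gradient of f: grad f(x) = Q x + c = (3, 6)
Constraint values g_i(x) = a_i^T x - b_i:
  g_1((-3, 2)) = 0
Stationarity residual: grad f(x) + sum_i lambda_i a_i = (0, 0)
  -> stationarity OK
Primal feasibility (all g_i <= 0): OK
Dual feasibility (all lambda_i >= 0): FAILS
Complementary slackness (lambda_i * g_i(x) = 0 for all i): OK

Verdict: the first failing condition is dual_feasibility -> dual.

dual


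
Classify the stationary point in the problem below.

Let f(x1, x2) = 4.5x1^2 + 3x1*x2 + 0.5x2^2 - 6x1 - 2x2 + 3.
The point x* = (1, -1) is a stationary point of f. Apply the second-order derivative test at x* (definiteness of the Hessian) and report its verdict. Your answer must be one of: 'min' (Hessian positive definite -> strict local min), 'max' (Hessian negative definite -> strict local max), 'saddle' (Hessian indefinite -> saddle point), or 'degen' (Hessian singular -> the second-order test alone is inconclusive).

Compute the Hessian H = grad^2 f:
  H = [[9, 3], [3, 1]]
Verify stationarity: grad f(x*) = H x* + g = (0, 0).
Eigenvalues of H: 0, 10.
H has a zero eigenvalue (singular; positive semidefinite but not definite), so H is neither positive definite, negative definite, nor indefinite. The second-order test alone is inconclusive -> degen.
(Indeed, f is constant along the null direction of H through x*, so x* is not a strict local extremum.)

degen


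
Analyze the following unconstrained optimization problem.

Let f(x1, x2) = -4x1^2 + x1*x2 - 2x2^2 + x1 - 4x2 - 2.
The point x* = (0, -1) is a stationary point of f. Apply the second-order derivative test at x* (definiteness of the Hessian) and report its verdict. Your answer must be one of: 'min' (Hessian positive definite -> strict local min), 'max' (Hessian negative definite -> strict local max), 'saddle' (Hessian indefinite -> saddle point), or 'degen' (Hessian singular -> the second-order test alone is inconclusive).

Compute the Hessian H = grad^2 f:
  H = [[-8, 1], [1, -4]]
Verify stationarity: grad f(x*) = H x* + g = (0, 0).
Eigenvalues of H: -8.2361, -3.7639.
Both eigenvalues < 0, so H is negative definite -> x* is a strict local max.

max


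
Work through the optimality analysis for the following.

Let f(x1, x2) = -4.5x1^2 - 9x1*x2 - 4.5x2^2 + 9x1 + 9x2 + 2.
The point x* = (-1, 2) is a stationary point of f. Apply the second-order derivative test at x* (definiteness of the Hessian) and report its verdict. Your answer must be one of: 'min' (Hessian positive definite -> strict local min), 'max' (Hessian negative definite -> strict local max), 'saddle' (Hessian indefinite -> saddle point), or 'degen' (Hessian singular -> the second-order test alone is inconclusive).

Compute the Hessian H = grad^2 f:
  H = [[-9, -9], [-9, -9]]
Verify stationarity: grad f(x*) = H x* + g = (0, 0).
Eigenvalues of H: -18, 0.
H has a zero eigenvalue (singular; negative semidefinite but not definite), so H is neither positive definite, negative definite, nor indefinite. The second-order test alone is inconclusive -> degen.
(Indeed, f is constant along the null direction of H through x*, so x* is not a strict local extremum.)

degen


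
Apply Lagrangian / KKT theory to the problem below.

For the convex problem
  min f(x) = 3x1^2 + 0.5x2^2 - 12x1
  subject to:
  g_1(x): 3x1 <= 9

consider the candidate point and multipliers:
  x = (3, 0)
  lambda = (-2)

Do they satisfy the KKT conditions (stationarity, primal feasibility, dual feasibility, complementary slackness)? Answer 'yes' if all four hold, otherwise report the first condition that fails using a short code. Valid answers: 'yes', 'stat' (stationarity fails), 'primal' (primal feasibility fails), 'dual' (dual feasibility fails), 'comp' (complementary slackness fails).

Gradient of f: grad f(x) = Q x + c = (6, 0)
Constraint values g_i(x) = a_i^T x - b_i:
  g_1((3, 0)) = 0
Stationarity residual: grad f(x) + sum_i lambda_i a_i = (0, 0)
  -> stationarity OK
Primal feasibility (all g_i <= 0): OK
Dual feasibility (all lambda_i >= 0): FAILS
Complementary slackness (lambda_i * g_i(x) = 0 for all i): OK

Verdict: the first failing condition is dual_feasibility -> dual.

dual


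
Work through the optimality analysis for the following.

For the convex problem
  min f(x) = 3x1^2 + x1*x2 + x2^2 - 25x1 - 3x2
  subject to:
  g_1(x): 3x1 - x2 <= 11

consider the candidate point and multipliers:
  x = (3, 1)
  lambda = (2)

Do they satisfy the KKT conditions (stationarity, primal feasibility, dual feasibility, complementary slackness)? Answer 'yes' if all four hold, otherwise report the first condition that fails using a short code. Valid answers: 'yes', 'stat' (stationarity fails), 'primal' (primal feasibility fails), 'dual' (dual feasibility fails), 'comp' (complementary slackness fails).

Gradient of f: grad f(x) = Q x + c = (-6, 2)
Constraint values g_i(x) = a_i^T x - b_i:
  g_1((3, 1)) = -3
Stationarity residual: grad f(x) + sum_i lambda_i a_i = (0, 0)
  -> stationarity OK
Primal feasibility (all g_i <= 0): OK
Dual feasibility (all lambda_i >= 0): OK
Complementary slackness (lambda_i * g_i(x) = 0 for all i): FAILS

Verdict: the first failing condition is complementary_slackness -> comp.

comp


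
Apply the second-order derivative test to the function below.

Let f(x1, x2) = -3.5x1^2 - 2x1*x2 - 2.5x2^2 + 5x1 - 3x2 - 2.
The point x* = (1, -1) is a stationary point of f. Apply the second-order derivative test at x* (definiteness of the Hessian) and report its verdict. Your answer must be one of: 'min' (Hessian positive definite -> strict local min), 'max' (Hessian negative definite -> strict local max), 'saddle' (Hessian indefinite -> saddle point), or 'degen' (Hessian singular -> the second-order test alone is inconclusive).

Compute the Hessian H = grad^2 f:
  H = [[-7, -2], [-2, -5]]
Verify stationarity: grad f(x*) = H x* + g = (0, 0).
Eigenvalues of H: -8.2361, -3.7639.
Both eigenvalues < 0, so H is negative definite -> x* is a strict local max.

max


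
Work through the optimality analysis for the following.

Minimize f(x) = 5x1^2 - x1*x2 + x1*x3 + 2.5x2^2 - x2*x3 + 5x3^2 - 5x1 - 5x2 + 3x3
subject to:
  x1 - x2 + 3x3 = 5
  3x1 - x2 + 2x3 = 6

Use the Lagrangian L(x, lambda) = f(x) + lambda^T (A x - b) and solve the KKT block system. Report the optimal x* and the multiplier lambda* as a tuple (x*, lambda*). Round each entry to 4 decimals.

Form the Lagrangian:
  L(x, lambda) = (1/2) x^T Q x + c^T x + lambda^T (A x - b)
Stationarity (grad_x L = 0): Q x + c + A^T lambda = 0.
Primal feasibility: A x = b.

This gives the KKT block system:
  [ Q   A^T ] [ x     ]   [-c ]
  [ A    0  ] [ lambda ] = [ b ]

Solving the linear system:
  x*      = (1.1829, 0.2802, 1.3658)
  lambda* = (-5.2646, -0.8833)
  f(x*)   = 14.2023

x* = (1.1829, 0.2802, 1.3658), lambda* = (-5.2646, -0.8833)


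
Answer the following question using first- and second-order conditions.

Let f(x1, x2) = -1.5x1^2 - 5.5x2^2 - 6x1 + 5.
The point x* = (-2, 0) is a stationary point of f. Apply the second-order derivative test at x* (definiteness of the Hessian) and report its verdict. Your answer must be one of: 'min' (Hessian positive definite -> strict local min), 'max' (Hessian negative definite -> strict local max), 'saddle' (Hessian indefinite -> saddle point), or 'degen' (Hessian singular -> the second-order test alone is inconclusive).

Compute the Hessian H = grad^2 f:
  H = [[-3, 0], [0, -11]]
Verify stationarity: grad f(x*) = H x* + g = (0, 0).
Eigenvalues of H: -11, -3.
Both eigenvalues < 0, so H is negative definite -> x* is a strict local max.

max


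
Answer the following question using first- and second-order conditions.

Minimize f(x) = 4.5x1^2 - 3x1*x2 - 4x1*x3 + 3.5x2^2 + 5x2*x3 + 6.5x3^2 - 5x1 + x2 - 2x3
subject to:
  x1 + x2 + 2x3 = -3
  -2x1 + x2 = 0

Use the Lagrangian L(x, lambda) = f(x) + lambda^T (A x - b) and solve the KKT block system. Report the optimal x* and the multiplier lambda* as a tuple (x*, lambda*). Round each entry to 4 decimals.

Form the Lagrangian:
  L(x, lambda) = (1/2) x^T Q x + c^T x + lambda^T (A x - b)
Stationarity (grad_x L = 0): Q x + c + A^T lambda = 0.
Primal feasibility: A x = b.

This gives the KKT block system:
  [ Q   A^T ] [ x     ]   [-c ]
  [ A    0  ] [ lambda ] = [ b ]

Solving the linear system:
  x*      = (-0.5586, -1.1172, -0.6621)
  lambda* = (6.9793, 1.4759)
  f(x*)   = 11.969

x* = (-0.5586, -1.1172, -0.6621), lambda* = (6.9793, 1.4759)


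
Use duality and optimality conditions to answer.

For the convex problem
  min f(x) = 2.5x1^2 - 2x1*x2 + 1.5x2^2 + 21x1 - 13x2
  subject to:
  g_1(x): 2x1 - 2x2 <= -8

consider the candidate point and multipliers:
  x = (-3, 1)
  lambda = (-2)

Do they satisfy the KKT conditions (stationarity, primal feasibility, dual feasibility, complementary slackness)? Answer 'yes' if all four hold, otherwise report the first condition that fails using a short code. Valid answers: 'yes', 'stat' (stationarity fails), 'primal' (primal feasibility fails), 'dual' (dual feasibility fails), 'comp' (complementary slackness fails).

Gradient of f: grad f(x) = Q x + c = (4, -4)
Constraint values g_i(x) = a_i^T x - b_i:
  g_1((-3, 1)) = 0
Stationarity residual: grad f(x) + sum_i lambda_i a_i = (0, 0)
  -> stationarity OK
Primal feasibility (all g_i <= 0): OK
Dual feasibility (all lambda_i >= 0): FAILS
Complementary slackness (lambda_i * g_i(x) = 0 for all i): OK

Verdict: the first failing condition is dual_feasibility -> dual.

dual


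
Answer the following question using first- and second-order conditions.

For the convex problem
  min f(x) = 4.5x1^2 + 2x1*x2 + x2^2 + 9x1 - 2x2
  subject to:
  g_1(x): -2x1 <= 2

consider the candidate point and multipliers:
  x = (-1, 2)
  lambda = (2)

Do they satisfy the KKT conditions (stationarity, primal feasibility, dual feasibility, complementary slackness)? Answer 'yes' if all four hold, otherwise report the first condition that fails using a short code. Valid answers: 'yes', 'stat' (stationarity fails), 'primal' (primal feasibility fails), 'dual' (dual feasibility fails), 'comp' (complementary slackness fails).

Gradient of f: grad f(x) = Q x + c = (4, 0)
Constraint values g_i(x) = a_i^T x - b_i:
  g_1((-1, 2)) = 0
Stationarity residual: grad f(x) + sum_i lambda_i a_i = (0, 0)
  -> stationarity OK
Primal feasibility (all g_i <= 0): OK
Dual feasibility (all lambda_i >= 0): OK
Complementary slackness (lambda_i * g_i(x) = 0 for all i): OK

Verdict: yes, KKT holds.

yes


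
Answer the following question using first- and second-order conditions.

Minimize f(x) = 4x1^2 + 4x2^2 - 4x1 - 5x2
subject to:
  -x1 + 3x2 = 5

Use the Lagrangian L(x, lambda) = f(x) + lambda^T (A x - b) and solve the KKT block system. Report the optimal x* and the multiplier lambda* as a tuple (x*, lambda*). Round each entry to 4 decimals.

Form the Lagrangian:
  L(x, lambda) = (1/2) x^T Q x + c^T x + lambda^T (A x - b)
Stationarity (grad_x L = 0): Q x + c + A^T lambda = 0.
Primal feasibility: A x = b.

This gives the KKT block system:
  [ Q   A^T ] [ x     ]   [-c ]
  [ A    0  ] [ lambda ] = [ b ]

Solving the linear system:
  x*      = (0.1375, 1.7125)
  lambda* = (-2.9)
  f(x*)   = 2.6937

x* = (0.1375, 1.7125), lambda* = (-2.9)


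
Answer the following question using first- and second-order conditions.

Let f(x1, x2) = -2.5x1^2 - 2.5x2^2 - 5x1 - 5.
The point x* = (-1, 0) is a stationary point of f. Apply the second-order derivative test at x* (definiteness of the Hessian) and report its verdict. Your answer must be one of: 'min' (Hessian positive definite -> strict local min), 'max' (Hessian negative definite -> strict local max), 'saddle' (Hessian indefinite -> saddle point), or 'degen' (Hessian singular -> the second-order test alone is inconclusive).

Compute the Hessian H = grad^2 f:
  H = [[-5, 0], [0, -5]]
Verify stationarity: grad f(x*) = H x* + g = (0, 0).
Eigenvalues of H: -5, -5.
Both eigenvalues < 0, so H is negative definite -> x* is a strict local max.

max


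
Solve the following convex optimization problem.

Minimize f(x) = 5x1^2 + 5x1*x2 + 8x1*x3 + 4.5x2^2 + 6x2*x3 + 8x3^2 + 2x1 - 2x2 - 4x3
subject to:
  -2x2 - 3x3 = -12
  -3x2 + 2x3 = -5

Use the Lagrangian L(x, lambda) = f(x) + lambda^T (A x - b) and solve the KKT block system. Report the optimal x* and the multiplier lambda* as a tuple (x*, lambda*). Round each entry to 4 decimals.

Form the Lagrangian:
  L(x, lambda) = (1/2) x^T Q x + c^T x + lambda^T (A x - b)
Stationarity (grad_x L = 0): Q x + c + A^T lambda = 0.
Primal feasibility: A x = b.

This gives the KKT block system:
  [ Q   A^T ] [ x     ]   [-c ]
  [ A    0  ] [ lambda ] = [ b ]

Solving the linear system:
  x*      = (-3.3, 3, 2)
  lambda* = (7.6769, 1.7154)
  f(x*)   = 40.05

x* = (-3.3, 3, 2), lambda* = (7.6769, 1.7154)


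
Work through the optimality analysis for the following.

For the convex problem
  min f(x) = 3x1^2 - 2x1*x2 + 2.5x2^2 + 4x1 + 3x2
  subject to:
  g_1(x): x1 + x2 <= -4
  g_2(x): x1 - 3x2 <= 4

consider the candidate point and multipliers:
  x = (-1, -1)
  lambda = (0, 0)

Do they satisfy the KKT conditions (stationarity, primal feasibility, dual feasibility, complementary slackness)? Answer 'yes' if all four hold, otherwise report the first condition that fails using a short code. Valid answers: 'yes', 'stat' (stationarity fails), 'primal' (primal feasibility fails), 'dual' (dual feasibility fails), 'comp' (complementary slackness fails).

Gradient of f: grad f(x) = Q x + c = (0, 0)
Constraint values g_i(x) = a_i^T x - b_i:
  g_1((-1, -1)) = 2
  g_2((-1, -1)) = -2
Stationarity residual: grad f(x) + sum_i lambda_i a_i = (0, 0)
  -> stationarity OK
Primal feasibility (all g_i <= 0): FAILS
Dual feasibility (all lambda_i >= 0): OK
Complementary slackness (lambda_i * g_i(x) = 0 for all i): OK

Verdict: the first failing condition is primal_feasibility -> primal.

primal


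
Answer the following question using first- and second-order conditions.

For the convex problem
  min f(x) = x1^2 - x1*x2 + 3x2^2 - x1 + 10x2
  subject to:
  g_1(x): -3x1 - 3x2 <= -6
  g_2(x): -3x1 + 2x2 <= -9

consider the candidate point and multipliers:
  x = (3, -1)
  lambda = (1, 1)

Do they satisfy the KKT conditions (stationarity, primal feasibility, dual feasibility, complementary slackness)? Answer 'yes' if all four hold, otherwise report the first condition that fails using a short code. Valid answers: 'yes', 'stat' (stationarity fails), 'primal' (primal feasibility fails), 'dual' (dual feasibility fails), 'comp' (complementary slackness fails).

Gradient of f: grad f(x) = Q x + c = (6, 1)
Constraint values g_i(x) = a_i^T x - b_i:
  g_1((3, -1)) = 0
  g_2((3, -1)) = -2
Stationarity residual: grad f(x) + sum_i lambda_i a_i = (0, 0)
  -> stationarity OK
Primal feasibility (all g_i <= 0): OK
Dual feasibility (all lambda_i >= 0): OK
Complementary slackness (lambda_i * g_i(x) = 0 for all i): FAILS

Verdict: the first failing condition is complementary_slackness -> comp.

comp


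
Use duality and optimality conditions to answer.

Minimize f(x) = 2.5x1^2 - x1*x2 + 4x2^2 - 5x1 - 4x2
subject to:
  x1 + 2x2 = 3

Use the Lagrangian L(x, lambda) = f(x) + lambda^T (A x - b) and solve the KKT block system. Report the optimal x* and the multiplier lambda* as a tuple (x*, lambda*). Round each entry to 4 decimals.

Form the Lagrangian:
  L(x, lambda) = (1/2) x^T Q x + c^T x + lambda^T (A x - b)
Stationarity (grad_x L = 0): Q x + c + A^T lambda = 0.
Primal feasibility: A x = b.

This gives the KKT block system:
  [ Q   A^T ] [ x     ]   [-c ]
  [ A    0  ] [ lambda ] = [ b ]

Solving the linear system:
  x*      = (1.3125, 0.8437)
  lambda* = (-0.7187)
  f(x*)   = -3.8906

x* = (1.3125, 0.8437), lambda* = (-0.7187)


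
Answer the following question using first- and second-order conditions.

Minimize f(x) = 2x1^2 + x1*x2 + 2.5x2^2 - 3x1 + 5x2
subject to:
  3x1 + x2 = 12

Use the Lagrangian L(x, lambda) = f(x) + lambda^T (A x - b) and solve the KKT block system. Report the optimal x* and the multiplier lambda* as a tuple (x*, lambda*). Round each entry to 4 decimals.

Form the Lagrangian:
  L(x, lambda) = (1/2) x^T Q x + c^T x + lambda^T (A x - b)
Stationarity (grad_x L = 0): Q x + c + A^T lambda = 0.
Primal feasibility: A x = b.

This gives the KKT block system:
  [ Q   A^T ] [ x     ]   [-c ]
  [ A    0  ] [ lambda ] = [ b ]

Solving the linear system:
  x*      = (4.3256, -0.9767)
  lambda* = (-4.4419)
  f(x*)   = 17.7209

x* = (4.3256, -0.9767), lambda* = (-4.4419)


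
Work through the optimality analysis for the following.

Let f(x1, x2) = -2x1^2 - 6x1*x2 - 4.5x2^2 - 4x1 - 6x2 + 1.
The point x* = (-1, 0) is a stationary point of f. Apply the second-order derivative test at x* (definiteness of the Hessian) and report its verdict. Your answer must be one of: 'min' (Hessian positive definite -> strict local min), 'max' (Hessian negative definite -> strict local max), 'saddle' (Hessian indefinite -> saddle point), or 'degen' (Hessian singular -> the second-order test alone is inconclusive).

Compute the Hessian H = grad^2 f:
  H = [[-4, -6], [-6, -9]]
Verify stationarity: grad f(x*) = H x* + g = (0, 0).
Eigenvalues of H: -13, 0.
H has a zero eigenvalue (singular; negative semidefinite but not definite), so H is neither positive definite, negative definite, nor indefinite. The second-order test alone is inconclusive -> degen.
(Indeed, f is constant along the null direction of H through x*, so x* is not a strict local extremum.)

degen


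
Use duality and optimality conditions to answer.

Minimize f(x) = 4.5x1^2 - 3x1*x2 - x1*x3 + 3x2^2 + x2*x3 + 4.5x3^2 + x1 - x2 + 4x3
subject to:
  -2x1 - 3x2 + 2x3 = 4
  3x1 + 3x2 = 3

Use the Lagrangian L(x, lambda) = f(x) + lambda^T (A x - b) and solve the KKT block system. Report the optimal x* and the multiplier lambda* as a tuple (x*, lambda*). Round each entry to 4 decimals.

Form the Lagrangian:
  L(x, lambda) = (1/2) x^T Q x + c^T x + lambda^T (A x - b)
Stationarity (grad_x L = 0): Q x + c + A^T lambda = 0.
Primal feasibility: A x = b.

This gives the KKT block system:
  [ Q   A^T ] [ x     ]   [-c ]
  [ A    0  ] [ lambda ] = [ b ]

Solving the linear system:
  x*      = (1.2772, -0.2772, 2.8614)
  lambda* = (-14.099, -12.8878)
  f(x*)   = 54.0297

x* = (1.2772, -0.2772, 2.8614), lambda* = (-14.099, -12.8878)


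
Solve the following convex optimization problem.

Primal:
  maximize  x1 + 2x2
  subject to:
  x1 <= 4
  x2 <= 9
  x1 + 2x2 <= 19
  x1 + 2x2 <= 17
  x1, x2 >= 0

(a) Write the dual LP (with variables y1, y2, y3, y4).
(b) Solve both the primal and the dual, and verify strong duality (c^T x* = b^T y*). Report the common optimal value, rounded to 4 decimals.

The standard primal-dual pair for 'max c^T x s.t. A x <= b, x >= 0' is:
  Dual:  min b^T y  s.t.  A^T y >= c,  y >= 0.

So the dual LP is:
  minimize  4y1 + 9y2 + 19y3 + 17y4
  subject to:
    y1 + y3 + y4 >= 1
    y2 + 2y3 + 2y4 >= 2
    y1, y2, y3, y4 >= 0

Solving the primal: x* = (0, 8.5).
  primal value c^T x* = 17.
Solving the dual: y* = (0, 0, 0, 1).
  dual value b^T y* = 17.
Strong duality: c^T x* = b^T y*. Confirmed.

17


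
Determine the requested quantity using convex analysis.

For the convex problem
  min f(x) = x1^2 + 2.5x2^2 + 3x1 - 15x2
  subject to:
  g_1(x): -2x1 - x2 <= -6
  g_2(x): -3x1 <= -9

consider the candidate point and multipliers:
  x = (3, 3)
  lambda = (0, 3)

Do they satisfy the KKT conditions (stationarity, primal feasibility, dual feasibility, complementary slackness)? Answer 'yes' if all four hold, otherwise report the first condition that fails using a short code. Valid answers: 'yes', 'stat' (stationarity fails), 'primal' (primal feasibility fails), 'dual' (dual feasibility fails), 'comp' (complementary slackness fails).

Gradient of f: grad f(x) = Q x + c = (9, 0)
Constraint values g_i(x) = a_i^T x - b_i:
  g_1((3, 3)) = -3
  g_2((3, 3)) = 0
Stationarity residual: grad f(x) + sum_i lambda_i a_i = (0, 0)
  -> stationarity OK
Primal feasibility (all g_i <= 0): OK
Dual feasibility (all lambda_i >= 0): OK
Complementary slackness (lambda_i * g_i(x) = 0 for all i): OK

Verdict: yes, KKT holds.

yes


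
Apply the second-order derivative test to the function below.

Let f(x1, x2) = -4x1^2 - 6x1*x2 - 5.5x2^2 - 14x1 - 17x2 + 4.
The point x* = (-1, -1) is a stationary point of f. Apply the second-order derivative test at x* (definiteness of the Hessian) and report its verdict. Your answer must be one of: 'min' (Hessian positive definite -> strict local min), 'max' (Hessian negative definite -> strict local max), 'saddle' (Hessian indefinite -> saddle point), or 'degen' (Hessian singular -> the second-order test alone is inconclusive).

Compute the Hessian H = grad^2 f:
  H = [[-8, -6], [-6, -11]]
Verify stationarity: grad f(x*) = H x* + g = (0, 0).
Eigenvalues of H: -15.6847, -3.3153.
Both eigenvalues < 0, so H is negative definite -> x* is a strict local max.

max


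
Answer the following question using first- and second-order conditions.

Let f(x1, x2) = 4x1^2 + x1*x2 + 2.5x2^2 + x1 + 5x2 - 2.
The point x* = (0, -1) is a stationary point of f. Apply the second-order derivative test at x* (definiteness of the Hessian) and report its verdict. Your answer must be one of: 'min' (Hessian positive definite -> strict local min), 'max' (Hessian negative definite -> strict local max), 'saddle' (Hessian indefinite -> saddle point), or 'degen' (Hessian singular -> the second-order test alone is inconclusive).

Compute the Hessian H = grad^2 f:
  H = [[8, 1], [1, 5]]
Verify stationarity: grad f(x*) = H x* + g = (0, 0).
Eigenvalues of H: 4.6972, 8.3028.
Both eigenvalues > 0, so H is positive definite -> x* is a strict local min.

min


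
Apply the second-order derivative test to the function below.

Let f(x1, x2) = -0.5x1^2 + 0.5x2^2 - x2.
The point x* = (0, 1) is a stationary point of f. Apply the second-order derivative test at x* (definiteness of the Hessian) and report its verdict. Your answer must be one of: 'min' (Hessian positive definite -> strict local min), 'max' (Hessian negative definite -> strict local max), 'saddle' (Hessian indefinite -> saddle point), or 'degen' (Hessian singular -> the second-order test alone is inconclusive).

Compute the Hessian H = grad^2 f:
  H = [[-1, 0], [0, 1]]
Verify stationarity: grad f(x*) = H x* + g = (0, 0).
Eigenvalues of H: -1, 1.
Eigenvalues have mixed signs, so H is indefinite -> x* is a saddle point.

saddle


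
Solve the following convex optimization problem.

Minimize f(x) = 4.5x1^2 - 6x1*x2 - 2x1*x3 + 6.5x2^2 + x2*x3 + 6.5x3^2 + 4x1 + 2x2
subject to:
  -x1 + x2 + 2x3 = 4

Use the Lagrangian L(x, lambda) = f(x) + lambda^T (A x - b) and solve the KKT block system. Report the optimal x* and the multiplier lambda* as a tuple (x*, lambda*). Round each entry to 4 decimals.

Form the Lagrangian:
  L(x, lambda) = (1/2) x^T Q x + c^T x + lambda^T (A x - b)
Stationarity (grad_x L = 0): Q x + c + A^T lambda = 0.
Primal feasibility: A x = b.

This gives the KKT block system:
  [ Q   A^T ] [ x     ]   [-c ]
  [ A    0  ] [ lambda ] = [ b ]

Solving the linear system:
  x*      = (-1.3351, -0.0883, 1.3766)
  lambda* = (-10.239)
  f(x*)   = 17.7195

x* = (-1.3351, -0.0883, 1.3766), lambda* = (-10.239)


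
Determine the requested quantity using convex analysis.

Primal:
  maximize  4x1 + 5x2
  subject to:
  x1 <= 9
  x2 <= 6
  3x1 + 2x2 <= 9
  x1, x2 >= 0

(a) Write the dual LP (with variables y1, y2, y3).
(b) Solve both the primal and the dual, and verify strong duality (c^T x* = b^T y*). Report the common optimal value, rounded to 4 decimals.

The standard primal-dual pair for 'max c^T x s.t. A x <= b, x >= 0' is:
  Dual:  min b^T y  s.t.  A^T y >= c,  y >= 0.

So the dual LP is:
  minimize  9y1 + 6y2 + 9y3
  subject to:
    y1 + 3y3 >= 4
    y2 + 2y3 >= 5
    y1, y2, y3 >= 0

Solving the primal: x* = (0, 4.5).
  primal value c^T x* = 22.5.
Solving the dual: y* = (0, 0, 2.5).
  dual value b^T y* = 22.5.
Strong duality: c^T x* = b^T y*. Confirmed.

22.5


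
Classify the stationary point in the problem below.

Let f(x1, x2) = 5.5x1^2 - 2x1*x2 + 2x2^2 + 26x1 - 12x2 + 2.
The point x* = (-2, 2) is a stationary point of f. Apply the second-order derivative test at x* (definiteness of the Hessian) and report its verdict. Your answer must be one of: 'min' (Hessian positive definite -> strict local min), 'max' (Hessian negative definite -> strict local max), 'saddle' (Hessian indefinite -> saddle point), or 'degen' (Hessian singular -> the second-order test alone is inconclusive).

Compute the Hessian H = grad^2 f:
  H = [[11, -2], [-2, 4]]
Verify stationarity: grad f(x*) = H x* + g = (0, 0).
Eigenvalues of H: 3.4689, 11.5311.
Both eigenvalues > 0, so H is positive definite -> x* is a strict local min.

min


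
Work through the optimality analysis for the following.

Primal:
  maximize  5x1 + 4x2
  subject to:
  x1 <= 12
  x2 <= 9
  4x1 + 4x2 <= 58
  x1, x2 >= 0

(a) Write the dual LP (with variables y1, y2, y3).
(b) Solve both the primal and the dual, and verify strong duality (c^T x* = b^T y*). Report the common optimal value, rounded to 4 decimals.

The standard primal-dual pair for 'max c^T x s.t. A x <= b, x >= 0' is:
  Dual:  min b^T y  s.t.  A^T y >= c,  y >= 0.

So the dual LP is:
  minimize  12y1 + 9y2 + 58y3
  subject to:
    y1 + 4y3 >= 5
    y2 + 4y3 >= 4
    y1, y2, y3 >= 0

Solving the primal: x* = (12, 2.5).
  primal value c^T x* = 70.
Solving the dual: y* = (1, 0, 1).
  dual value b^T y* = 70.
Strong duality: c^T x* = b^T y*. Confirmed.

70


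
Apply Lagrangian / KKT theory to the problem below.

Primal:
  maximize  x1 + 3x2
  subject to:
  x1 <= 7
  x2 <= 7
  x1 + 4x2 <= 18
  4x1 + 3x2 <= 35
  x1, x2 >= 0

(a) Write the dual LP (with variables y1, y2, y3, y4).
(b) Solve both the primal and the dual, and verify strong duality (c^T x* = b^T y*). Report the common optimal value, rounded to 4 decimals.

The standard primal-dual pair for 'max c^T x s.t. A x <= b, x >= 0' is:
  Dual:  min b^T y  s.t.  A^T y >= c,  y >= 0.

So the dual LP is:
  minimize  7y1 + 7y2 + 18y3 + 35y4
  subject to:
    y1 + y3 + 4y4 >= 1
    y2 + 4y3 + 3y4 >= 3
    y1, y2, y3, y4 >= 0

Solving the primal: x* = (6.6154, 2.8462).
  primal value c^T x* = 15.1538.
Solving the dual: y* = (0, 0, 0.6923, 0.0769).
  dual value b^T y* = 15.1538.
Strong duality: c^T x* = b^T y*. Confirmed.

15.1538


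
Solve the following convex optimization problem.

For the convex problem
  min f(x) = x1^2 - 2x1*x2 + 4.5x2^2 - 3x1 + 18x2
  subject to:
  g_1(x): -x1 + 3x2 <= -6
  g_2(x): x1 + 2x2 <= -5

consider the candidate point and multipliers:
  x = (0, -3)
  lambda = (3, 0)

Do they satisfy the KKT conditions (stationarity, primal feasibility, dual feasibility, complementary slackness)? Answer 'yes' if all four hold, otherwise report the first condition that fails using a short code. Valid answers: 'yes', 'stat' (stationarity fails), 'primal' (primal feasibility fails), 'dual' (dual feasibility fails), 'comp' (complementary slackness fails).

Gradient of f: grad f(x) = Q x + c = (3, -9)
Constraint values g_i(x) = a_i^T x - b_i:
  g_1((0, -3)) = -3
  g_2((0, -3)) = -1
Stationarity residual: grad f(x) + sum_i lambda_i a_i = (0, 0)
  -> stationarity OK
Primal feasibility (all g_i <= 0): OK
Dual feasibility (all lambda_i >= 0): OK
Complementary slackness (lambda_i * g_i(x) = 0 for all i): FAILS

Verdict: the first failing condition is complementary_slackness -> comp.

comp
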